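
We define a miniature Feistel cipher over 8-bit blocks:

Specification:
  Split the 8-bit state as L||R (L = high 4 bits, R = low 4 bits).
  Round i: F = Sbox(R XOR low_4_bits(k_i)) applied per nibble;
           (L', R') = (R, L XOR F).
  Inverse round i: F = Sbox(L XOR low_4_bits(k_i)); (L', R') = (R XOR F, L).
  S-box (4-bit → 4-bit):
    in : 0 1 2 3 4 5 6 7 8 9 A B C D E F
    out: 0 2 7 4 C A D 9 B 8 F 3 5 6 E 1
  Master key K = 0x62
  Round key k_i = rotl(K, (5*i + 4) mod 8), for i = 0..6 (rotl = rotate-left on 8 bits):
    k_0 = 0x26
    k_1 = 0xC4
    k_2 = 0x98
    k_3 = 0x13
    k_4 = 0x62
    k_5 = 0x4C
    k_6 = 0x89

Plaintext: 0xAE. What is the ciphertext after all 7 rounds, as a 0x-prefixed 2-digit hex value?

s_0 = plaintext = 0xAE
s_1 = Round(s_0, k_0) = 0xE1
s_2 = Round(s_1, k_1) = 0x14
s_3 = Round(s_2, k_2) = 0x44
s_4 = Round(s_3, k_3) = 0x4D
s_5 = Round(s_4, k_4) = 0xD5
s_6 = Round(s_5, k_5) = 0x55
s_7 = Round(s_6, k_6) = 0x50

0x50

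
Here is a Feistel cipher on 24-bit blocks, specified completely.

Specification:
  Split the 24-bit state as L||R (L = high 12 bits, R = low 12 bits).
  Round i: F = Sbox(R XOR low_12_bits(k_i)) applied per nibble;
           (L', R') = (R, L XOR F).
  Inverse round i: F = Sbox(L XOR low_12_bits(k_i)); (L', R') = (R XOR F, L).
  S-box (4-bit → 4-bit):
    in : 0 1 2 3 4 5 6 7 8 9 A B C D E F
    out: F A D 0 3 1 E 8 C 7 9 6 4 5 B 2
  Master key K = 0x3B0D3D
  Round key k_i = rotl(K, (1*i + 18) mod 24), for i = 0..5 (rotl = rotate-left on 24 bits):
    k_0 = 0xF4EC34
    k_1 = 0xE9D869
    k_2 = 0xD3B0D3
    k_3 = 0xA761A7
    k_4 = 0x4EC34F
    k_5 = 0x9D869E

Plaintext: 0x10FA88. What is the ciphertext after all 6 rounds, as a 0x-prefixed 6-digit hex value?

s_0 = plaintext = 0x10FA88
s_1 = Round(s_0, k_0) = 0xA88F6B
s_2 = Round(s_1, k_1) = 0xF6B275
s_3 = Round(s_2, k_2) = 0x2752F5
s_4 = Round(s_3, k_3) = 0x2F5268
s_5 = Round(s_4, k_4) = 0x26882D
s_6 = Round(s_5, k_5) = 0x82D908

0x82D908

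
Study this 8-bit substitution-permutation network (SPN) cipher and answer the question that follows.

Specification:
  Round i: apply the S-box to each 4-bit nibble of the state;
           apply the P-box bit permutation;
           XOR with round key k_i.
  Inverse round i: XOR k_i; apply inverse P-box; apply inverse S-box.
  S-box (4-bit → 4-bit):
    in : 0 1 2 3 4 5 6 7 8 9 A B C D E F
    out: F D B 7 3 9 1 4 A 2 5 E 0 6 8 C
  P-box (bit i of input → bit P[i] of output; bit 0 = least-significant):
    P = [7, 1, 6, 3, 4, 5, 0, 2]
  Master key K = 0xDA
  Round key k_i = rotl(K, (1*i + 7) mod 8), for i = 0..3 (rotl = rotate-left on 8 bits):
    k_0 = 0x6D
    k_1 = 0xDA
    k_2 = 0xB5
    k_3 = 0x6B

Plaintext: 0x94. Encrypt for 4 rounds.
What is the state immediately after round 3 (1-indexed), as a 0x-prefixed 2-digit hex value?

s_0 = plaintext = 0x94
s_1 = Round(s_0, k_0) = 0xCF
s_2 = Round(s_1, k_1) = 0x92
s_3 = Round(s_2, k_2) = 0x1F
s_4 = Round(s_3, k_3) = 0x36

0x1F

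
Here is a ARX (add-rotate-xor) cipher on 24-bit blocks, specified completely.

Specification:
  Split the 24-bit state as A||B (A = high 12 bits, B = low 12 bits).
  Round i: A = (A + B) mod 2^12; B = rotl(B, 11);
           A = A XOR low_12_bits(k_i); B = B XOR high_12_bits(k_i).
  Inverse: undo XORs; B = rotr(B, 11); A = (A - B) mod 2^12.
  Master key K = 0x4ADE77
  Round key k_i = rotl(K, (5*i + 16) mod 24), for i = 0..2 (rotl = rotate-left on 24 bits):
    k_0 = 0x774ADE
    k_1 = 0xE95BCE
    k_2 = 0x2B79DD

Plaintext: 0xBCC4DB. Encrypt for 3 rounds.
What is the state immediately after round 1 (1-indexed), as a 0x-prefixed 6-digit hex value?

s_0 = plaintext = 0xBCC4DB
s_1 = Round(s_0, k_0) = 0xA79D19
s_2 = Round(s_1, k_1) = 0xC5C019
s_3 = Round(s_2, k_2) = 0x5A8ABB

0xA79D19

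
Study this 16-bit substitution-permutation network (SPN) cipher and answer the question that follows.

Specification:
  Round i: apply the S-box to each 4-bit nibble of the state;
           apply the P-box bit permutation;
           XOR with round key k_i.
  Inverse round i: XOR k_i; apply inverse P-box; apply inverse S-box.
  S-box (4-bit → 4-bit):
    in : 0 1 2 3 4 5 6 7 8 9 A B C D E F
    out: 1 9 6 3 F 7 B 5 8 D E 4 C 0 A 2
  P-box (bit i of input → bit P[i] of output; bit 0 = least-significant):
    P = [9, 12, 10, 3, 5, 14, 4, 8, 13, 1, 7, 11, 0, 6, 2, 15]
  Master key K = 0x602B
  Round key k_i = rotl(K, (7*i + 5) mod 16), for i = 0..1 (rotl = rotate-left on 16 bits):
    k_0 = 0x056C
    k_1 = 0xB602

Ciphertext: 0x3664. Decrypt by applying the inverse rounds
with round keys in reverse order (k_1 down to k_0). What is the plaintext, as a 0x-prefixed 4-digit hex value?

0x6100

s_0 = ciphertext = 0x3664
s_1 = InvRound(s_0, k_1) = 0xAF0D
s_2 = InvRound(s_1, k_0) = 0x6100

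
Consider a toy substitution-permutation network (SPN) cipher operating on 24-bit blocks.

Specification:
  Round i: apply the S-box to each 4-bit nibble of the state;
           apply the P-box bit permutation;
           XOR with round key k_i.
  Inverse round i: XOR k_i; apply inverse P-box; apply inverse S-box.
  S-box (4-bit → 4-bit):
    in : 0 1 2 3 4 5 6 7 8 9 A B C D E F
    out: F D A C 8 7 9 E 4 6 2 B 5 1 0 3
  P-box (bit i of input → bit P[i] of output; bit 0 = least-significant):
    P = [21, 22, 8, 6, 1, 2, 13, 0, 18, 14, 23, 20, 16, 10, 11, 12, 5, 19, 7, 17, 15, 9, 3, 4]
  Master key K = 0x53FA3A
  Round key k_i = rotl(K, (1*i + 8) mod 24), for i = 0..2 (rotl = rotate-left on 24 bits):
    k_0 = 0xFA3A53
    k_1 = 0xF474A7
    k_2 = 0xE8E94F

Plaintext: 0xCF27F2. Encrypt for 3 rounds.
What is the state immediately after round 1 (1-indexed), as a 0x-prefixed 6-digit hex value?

s_0 = plaintext = 0xCF27F2
s_1 = Round(s_0, k_0) = 0x22EE3D
s_2 = Round(s_1, k_1) = 0xDE56B6
s_3 = Round(s_2, k_2) = 0xDD6508

0x22EE3D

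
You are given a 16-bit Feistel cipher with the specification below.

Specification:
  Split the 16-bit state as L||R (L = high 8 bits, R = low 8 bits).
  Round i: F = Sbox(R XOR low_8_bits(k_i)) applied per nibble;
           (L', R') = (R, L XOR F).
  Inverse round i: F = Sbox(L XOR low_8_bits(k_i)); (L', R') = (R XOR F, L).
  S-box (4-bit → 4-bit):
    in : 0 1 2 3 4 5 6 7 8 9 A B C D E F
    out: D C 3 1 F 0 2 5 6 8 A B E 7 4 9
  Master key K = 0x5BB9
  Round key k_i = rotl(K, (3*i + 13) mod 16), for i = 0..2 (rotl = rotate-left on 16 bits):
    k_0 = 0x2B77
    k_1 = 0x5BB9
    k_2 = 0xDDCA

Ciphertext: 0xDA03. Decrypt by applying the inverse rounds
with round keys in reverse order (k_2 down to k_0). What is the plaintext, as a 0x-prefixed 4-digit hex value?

0x588F

s_0 = ciphertext = 0xDA03
s_1 = InvRound(s_0, k_2) = 0xCEDA
s_2 = InvRound(s_1, k_1) = 0x8FCE
s_3 = InvRound(s_2, k_0) = 0x588F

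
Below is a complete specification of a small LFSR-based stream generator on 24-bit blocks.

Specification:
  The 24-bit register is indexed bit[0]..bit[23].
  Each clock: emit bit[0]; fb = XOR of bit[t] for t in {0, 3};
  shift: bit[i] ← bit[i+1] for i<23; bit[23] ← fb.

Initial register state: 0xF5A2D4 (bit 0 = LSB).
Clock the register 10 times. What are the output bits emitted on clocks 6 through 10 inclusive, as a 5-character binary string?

reg_0 = 0xF5A2D4
clock 1: out=0, reg = 0x7AD16A
clock 2: out=0, reg = 0xBD68B5
clock 3: out=1, reg = 0xDEB45A
clock 4: out=0, reg = 0xEF5A2D
clock 5: out=1, reg = 0x77AD16
clock 6: out=0, reg = 0x3BD68B
clock 7: out=1, reg = 0x1DEB45
clock 8: out=1, reg = 0x8EF5A2
clock 9: out=0, reg = 0x477AD1
clock 10: out=1, reg = 0xA3BD68

01101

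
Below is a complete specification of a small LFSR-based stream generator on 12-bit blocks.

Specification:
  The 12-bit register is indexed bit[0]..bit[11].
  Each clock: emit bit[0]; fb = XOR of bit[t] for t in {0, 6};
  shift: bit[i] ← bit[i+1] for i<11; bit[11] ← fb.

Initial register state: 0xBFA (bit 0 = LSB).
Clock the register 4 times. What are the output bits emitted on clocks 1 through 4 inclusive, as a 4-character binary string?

reg_0 = 0xBFA
clock 1: out=0, reg = 0xDFD
clock 2: out=1, reg = 0x6FE
clock 3: out=0, reg = 0xB7F
clock 4: out=1, reg = 0x5BF

0101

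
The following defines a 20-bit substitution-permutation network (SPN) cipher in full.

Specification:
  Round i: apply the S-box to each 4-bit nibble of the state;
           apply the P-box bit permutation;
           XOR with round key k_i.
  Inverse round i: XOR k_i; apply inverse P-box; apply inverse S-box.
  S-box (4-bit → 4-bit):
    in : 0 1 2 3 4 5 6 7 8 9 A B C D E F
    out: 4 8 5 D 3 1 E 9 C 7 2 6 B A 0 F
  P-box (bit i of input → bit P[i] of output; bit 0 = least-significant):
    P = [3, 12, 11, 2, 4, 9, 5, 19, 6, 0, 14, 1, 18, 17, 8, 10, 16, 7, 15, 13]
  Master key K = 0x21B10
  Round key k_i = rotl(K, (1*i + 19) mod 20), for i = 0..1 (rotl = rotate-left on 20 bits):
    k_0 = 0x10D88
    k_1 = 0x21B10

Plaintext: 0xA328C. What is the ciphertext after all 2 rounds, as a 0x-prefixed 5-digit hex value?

0xE69BA

s_0 = plaintext = 0xA328C
s_1 = Round(s_0, k_0) = 0xD5864
s_2 = Round(s_1, k_1) = 0xE69BA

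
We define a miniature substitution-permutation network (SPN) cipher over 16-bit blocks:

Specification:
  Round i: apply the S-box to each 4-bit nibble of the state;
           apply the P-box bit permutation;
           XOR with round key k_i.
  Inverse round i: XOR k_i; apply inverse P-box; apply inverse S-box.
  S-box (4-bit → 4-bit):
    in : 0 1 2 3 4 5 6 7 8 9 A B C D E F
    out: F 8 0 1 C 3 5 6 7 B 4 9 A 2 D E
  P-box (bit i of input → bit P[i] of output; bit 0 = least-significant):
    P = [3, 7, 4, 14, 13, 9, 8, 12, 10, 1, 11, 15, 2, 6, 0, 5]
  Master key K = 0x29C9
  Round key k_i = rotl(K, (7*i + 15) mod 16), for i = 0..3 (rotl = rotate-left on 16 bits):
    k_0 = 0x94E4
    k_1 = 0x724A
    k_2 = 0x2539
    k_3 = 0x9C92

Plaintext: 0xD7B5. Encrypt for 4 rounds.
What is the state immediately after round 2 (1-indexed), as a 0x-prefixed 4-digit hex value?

s_0 = plaintext = 0xD7B5
s_1 = Round(s_0, k_0) = 0xAC2E
s_2 = Round(s_1, k_1) = 0xB251
s_3 = Round(s_2, k_2) = 0x471D
s_4 = Round(s_3, k_3) = 0x8431

0xB251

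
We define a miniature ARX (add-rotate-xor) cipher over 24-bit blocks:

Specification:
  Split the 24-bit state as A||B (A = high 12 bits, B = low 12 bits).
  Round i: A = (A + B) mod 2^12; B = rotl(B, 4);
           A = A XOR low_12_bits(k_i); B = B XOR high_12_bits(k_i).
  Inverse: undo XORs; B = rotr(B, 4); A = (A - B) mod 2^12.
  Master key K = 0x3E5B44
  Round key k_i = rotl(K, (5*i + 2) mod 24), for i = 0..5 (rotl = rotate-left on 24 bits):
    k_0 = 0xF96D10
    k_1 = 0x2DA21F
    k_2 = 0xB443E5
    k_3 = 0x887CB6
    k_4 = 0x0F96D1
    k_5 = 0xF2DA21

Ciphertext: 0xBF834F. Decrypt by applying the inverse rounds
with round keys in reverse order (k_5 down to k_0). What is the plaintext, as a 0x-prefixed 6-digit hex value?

s_0 = ciphertext = 0xBF834F
s_1 = InvRound(s_0, k_5) = 0xF132C6
s_2 = InvRound(s_1, k_4) = 0xA9FF23
s_3 = InvRound(s_2, k_3) = 0x1AF47A
s_4 = InvRound(s_3, k_2) = 0x357EF3
s_5 = InvRound(s_4, k_1) = 0x7869C2
s_6 = InvRound(s_5, k_0) = 0x631465

0x631465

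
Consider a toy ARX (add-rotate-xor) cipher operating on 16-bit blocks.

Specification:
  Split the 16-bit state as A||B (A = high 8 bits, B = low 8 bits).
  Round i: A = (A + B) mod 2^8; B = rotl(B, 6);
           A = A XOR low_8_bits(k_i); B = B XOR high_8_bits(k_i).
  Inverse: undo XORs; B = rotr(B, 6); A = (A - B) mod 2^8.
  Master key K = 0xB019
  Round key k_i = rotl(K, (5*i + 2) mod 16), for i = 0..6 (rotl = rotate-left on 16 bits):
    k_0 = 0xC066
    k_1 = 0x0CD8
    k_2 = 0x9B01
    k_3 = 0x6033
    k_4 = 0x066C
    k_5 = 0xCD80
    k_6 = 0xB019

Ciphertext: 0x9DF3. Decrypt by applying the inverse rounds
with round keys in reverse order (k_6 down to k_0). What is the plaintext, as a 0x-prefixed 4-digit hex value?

s_0 = ciphertext = 0x9DF3
s_1 = InvRound(s_0, k_6) = 0x770D
s_2 = InvRound(s_1, k_5) = 0xF403
s_3 = InvRound(s_2, k_4) = 0x8414
s_4 = InvRound(s_3, k_3) = 0xE6D1
s_5 = InvRound(s_4, k_2) = 0xBE29
s_6 = InvRound(s_5, k_1) = 0xD294
s_7 = InvRound(s_6, k_0) = 0x6351

0x6351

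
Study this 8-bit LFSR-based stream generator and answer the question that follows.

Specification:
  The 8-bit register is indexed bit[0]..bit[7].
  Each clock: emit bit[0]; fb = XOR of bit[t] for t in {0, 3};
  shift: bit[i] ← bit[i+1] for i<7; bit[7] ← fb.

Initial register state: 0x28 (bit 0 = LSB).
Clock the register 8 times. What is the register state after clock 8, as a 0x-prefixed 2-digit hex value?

reg_0 = 0x28
clock 1: out=0, reg = 0x94
clock 2: out=0, reg = 0x4A
clock 3: out=0, reg = 0xA5
clock 4: out=1, reg = 0xD2
clock 5: out=0, reg = 0x69
clock 6: out=1, reg = 0x34
clock 7: out=0, reg = 0x1A
clock 8: out=0, reg = 0x8D

0x8D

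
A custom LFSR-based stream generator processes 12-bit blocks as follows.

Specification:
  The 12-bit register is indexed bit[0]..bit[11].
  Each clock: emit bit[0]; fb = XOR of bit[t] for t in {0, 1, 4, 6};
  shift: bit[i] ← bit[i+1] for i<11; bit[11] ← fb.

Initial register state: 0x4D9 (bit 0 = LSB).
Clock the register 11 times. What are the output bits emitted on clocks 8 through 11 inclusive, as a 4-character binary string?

1001

reg_0 = 0x4D9
clock 1: out=1, reg = 0xA6C
clock 2: out=0, reg = 0xD36
clock 3: out=0, reg = 0x69B
clock 4: out=1, reg = 0xB4D
clock 5: out=1, reg = 0x5A6
clock 6: out=0, reg = 0xAD3
clock 7: out=1, reg = 0x569
clock 8: out=1, reg = 0x2B4
clock 9: out=0, reg = 0x95A
clock 10: out=0, reg = 0xCAD
clock 11: out=1, reg = 0xE56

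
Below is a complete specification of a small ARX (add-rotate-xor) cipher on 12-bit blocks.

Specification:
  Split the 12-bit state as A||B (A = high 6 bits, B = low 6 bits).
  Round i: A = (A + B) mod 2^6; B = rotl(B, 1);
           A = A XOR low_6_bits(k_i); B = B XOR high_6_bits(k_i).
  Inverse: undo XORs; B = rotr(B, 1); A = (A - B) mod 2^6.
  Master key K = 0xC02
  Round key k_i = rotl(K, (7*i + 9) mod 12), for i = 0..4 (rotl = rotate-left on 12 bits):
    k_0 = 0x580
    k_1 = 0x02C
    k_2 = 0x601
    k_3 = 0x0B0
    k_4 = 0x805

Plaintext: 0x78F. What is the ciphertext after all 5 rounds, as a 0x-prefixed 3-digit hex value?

s_0 = plaintext = 0x78F
s_1 = Round(s_0, k_0) = 0xB48
s_2 = Round(s_1, k_1) = 0x650
s_3 = Round(s_2, k_2) = 0xA38
s_4 = Round(s_3, k_3) = 0x433
s_5 = Round(s_4, k_4) = 0x187

0x187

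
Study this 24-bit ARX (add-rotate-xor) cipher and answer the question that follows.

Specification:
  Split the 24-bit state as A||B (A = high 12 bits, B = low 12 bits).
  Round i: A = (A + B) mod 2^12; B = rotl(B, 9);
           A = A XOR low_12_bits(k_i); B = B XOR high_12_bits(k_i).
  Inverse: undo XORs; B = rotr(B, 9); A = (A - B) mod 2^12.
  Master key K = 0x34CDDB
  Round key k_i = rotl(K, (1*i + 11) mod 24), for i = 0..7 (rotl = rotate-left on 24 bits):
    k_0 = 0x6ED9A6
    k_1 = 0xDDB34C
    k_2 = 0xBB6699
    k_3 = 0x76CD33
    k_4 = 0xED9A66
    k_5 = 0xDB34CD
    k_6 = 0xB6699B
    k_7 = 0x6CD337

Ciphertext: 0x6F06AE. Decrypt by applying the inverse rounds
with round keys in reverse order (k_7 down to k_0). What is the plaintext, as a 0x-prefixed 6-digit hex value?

0x3ABCB0

s_0 = ciphertext = 0x6F06AE
s_1 = InvRound(s_0, k_7) = 0x2AF318
s_2 = InvRound(s_1, k_6) = 0x7403F4
s_3 = InvRound(s_2, k_5) = 0x14E23F
s_4 = InvRound(s_3, k_4) = 0x3F2736
s_5 = InvRound(s_4, k_3) = 0xBF12D0
s_6 = InvRound(s_5, k_2) = 0x234B34
s_7 = InvRound(s_6, k_1) = 0x9FD77B
s_8 = InvRound(s_7, k_0) = 0x3ABCB0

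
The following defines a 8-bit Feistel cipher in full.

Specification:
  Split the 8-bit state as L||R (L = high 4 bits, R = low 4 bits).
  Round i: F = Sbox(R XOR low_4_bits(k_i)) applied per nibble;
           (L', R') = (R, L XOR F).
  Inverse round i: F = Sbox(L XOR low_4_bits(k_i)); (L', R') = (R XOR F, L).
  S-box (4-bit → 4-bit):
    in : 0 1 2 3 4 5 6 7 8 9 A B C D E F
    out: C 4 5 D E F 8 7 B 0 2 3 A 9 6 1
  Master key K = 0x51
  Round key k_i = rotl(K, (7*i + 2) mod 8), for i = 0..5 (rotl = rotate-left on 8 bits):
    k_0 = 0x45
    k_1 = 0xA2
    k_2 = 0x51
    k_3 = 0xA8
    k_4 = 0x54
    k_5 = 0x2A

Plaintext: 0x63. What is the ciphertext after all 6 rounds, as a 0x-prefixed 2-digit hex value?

s_0 = plaintext = 0x63
s_1 = Round(s_0, k_0) = 0x3E
s_2 = Round(s_1, k_1) = 0xE9
s_3 = Round(s_2, k_2) = 0x95
s_4 = Round(s_3, k_3) = 0x50
s_5 = Round(s_4, k_4) = 0x0B
s_6 = Round(s_5, k_5) = 0xB4

0xB4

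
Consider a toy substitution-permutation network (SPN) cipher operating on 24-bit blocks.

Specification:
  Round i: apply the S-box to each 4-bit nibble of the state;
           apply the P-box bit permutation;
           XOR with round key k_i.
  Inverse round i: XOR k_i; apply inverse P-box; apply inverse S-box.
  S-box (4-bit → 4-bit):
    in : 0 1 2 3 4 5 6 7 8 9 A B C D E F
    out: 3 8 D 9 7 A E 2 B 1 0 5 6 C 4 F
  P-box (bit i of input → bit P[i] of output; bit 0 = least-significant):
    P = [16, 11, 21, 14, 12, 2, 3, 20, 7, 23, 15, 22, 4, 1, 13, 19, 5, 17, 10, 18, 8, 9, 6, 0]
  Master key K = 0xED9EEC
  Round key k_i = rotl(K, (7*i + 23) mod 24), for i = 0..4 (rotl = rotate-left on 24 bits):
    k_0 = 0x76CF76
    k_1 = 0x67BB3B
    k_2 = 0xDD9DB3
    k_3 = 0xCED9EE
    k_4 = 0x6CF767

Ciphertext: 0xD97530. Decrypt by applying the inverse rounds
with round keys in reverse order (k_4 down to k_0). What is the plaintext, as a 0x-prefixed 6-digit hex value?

s_0 = ciphertext = 0xD97530
s_1 = InvRound(s_0, k_4) = 0x610C5B
s_2 = InvRound(s_1, k_3) = 0x3F3402
s_3 = InvRound(s_2, k_2) = 0x30BFAC
s_4 = InvRound(s_3, k_1) = 0x160359
s_5 = InvRound(s_4, k_0) = 0x1B7DC6

0x1B7DC6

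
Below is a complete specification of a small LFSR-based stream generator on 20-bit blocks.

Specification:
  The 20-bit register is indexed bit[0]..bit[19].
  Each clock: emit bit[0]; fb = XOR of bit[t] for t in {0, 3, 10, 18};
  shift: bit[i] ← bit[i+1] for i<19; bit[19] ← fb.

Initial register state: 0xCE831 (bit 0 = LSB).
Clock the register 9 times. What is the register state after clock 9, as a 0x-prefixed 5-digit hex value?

0xAB674

reg_0 = 0xCE831
clock 1: out=1, reg = 0x67418
clock 2: out=0, reg = 0xB3A0C
clock 3: out=0, reg = 0xD9D06
clock 4: out=0, reg = 0x6CE83
clock 5: out=1, reg = 0xB6741
clock 6: out=1, reg = 0x5B3A0
clock 7: out=0, reg = 0xAD9D0
clock 8: out=0, reg = 0x56CE8
clock 9: out=0, reg = 0xAB674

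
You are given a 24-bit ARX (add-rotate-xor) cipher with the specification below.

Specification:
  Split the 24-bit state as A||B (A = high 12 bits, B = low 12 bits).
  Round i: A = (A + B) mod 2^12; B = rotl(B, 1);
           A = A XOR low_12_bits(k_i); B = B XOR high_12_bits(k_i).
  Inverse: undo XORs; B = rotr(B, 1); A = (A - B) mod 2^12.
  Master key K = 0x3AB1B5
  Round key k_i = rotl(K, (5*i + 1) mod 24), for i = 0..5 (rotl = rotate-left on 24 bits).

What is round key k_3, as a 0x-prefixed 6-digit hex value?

0xB53AB1

K = 0x3AB1B5
k_0 = rotl(K, (5*0+1) mod 24) = rotl(K, 1) = 0x75636A
k_1 = rotl(K, (5*1+1) mod 24) = rotl(K, 6) = 0xAC6D4E
k_2 = rotl(K, (5*2+1) mod 24) = rotl(K, 11) = 0x8DA9D5
k_3 = rotl(K, (5*3+1) mod 24) = rotl(K, 16) = 0xB53AB1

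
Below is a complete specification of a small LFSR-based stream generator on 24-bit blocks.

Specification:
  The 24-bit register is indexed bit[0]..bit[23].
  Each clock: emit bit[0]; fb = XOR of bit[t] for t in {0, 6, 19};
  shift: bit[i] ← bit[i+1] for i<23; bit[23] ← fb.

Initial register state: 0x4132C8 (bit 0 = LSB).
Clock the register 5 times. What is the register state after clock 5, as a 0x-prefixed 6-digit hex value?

0x5A0996

reg_0 = 0x4132C8
clock 1: out=0, reg = 0xA09964
clock 2: out=0, reg = 0xD04CB2
clock 3: out=0, reg = 0x682659
clock 4: out=1, reg = 0xB4132C
clock 5: out=0, reg = 0x5A0996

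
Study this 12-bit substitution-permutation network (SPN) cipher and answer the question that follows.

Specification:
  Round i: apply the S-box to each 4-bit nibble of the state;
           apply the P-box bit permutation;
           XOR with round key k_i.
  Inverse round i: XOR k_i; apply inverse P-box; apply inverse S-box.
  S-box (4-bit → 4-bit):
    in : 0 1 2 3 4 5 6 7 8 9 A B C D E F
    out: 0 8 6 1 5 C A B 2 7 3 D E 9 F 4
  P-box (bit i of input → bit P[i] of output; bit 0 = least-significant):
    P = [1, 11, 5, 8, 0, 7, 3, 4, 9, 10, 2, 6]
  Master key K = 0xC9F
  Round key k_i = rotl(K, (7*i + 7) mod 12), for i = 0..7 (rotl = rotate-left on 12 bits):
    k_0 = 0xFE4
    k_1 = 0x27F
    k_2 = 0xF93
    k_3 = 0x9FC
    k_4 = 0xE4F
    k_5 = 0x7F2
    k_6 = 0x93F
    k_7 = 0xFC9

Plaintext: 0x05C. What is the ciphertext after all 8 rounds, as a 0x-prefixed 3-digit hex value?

0x8EB

s_0 = plaintext = 0x05C
s_1 = Round(s_0, k_0) = 0x6DC
s_2 = Round(s_1, k_1) = 0xF0E
s_3 = Round(s_2, k_2) = 0x6B5
s_4 = Round(s_3, k_3) = 0xC85
s_5 = Round(s_4, k_4) = 0xBAB
s_6 = Round(s_5, k_5) = 0x415
s_7 = Round(s_6, k_6) = 0xA0B
s_8 = Round(s_7, k_7) = 0x8EB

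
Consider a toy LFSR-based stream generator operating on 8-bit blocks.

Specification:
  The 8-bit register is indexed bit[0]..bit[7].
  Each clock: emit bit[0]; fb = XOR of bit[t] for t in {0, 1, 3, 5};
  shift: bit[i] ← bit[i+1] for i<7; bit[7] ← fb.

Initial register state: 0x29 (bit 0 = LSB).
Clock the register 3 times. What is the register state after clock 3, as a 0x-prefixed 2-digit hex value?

0x25

reg_0 = 0x29
clock 1: out=1, reg = 0x94
clock 2: out=0, reg = 0x4A
clock 3: out=0, reg = 0x25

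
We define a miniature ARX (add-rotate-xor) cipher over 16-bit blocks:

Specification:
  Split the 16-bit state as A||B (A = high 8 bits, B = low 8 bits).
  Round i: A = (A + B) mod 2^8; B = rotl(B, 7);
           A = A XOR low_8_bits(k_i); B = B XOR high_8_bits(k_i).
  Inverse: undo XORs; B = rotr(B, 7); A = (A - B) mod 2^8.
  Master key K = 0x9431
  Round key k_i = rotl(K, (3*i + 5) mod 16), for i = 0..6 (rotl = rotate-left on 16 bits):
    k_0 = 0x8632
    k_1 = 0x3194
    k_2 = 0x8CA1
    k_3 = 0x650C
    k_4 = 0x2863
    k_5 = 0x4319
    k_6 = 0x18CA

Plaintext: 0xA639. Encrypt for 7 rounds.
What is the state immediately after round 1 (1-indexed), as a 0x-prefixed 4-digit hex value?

s_0 = plaintext = 0xA639
s_1 = Round(s_0, k_0) = 0xED1A
s_2 = Round(s_1, k_1) = 0x933C
s_3 = Round(s_2, k_2) = 0x6E92
s_4 = Round(s_3, k_3) = 0x0C2C
s_5 = Round(s_4, k_4) = 0x5B3E
s_6 = Round(s_5, k_5) = 0x805C
s_7 = Round(s_6, k_6) = 0x1636

0xED1A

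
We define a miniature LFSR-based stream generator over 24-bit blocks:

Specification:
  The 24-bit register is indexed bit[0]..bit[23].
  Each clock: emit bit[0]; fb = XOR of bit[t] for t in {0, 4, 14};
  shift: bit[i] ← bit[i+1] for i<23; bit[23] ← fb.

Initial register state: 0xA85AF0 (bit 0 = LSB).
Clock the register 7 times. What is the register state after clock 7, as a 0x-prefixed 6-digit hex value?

0xFD50B5

reg_0 = 0xA85AF0
clock 1: out=0, reg = 0x542D78
clock 2: out=0, reg = 0xAA16BC
clock 3: out=0, reg = 0xD50B5E
clock 4: out=0, reg = 0xEA85AF
clock 5: out=1, reg = 0xF542D7
clock 6: out=1, reg = 0xFAA16B
clock 7: out=1, reg = 0xFD50B5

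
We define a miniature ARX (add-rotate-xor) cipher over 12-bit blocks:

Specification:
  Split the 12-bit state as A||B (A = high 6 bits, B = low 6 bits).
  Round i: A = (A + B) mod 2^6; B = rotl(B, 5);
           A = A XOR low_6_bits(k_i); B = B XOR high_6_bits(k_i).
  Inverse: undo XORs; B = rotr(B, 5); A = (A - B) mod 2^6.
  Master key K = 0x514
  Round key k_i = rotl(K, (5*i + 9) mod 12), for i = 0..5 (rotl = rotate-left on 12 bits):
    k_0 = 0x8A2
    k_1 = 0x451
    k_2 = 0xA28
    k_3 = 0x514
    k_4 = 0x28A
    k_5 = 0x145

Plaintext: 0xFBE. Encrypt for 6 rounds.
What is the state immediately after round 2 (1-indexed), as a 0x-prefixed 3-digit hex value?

s_0 = plaintext = 0xFBE
s_1 = Round(s_0, k_0) = 0x7BD
s_2 = Round(s_1, k_1) = 0x2AF
s_3 = Round(s_2, k_2) = 0x45F
s_4 = Round(s_3, k_3) = 0x93B
s_5 = Round(s_4, k_4) = 0x577
s_6 = Round(s_5, k_5) = 0x27E

0x2AF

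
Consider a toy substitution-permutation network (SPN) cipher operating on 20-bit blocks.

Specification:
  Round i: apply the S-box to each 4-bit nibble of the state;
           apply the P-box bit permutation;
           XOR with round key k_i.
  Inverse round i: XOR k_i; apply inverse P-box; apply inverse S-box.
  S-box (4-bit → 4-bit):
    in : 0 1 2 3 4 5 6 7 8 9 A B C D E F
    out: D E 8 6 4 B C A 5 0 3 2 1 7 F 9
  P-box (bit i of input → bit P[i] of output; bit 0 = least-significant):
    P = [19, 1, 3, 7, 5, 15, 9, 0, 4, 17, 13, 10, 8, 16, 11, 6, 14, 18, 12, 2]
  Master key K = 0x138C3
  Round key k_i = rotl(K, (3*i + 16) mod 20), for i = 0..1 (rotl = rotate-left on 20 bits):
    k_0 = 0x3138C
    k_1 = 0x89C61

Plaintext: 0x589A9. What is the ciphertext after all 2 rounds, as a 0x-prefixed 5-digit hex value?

0x7155D

s_0 = plaintext = 0x589A9
s_1 = Round(s_0, k_0) = 0x7DAA8
s_2 = Round(s_1, k_1) = 0x7155D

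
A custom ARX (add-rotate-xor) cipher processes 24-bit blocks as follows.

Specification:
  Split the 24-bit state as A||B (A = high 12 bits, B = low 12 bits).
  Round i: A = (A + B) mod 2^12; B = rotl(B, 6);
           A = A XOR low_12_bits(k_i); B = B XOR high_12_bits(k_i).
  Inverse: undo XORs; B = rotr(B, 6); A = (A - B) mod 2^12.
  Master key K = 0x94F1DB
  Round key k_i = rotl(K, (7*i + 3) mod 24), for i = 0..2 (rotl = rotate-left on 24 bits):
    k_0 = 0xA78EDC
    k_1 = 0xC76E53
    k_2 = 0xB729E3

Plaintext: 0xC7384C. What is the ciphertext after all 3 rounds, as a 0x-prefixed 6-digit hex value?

0x1E1F9A

s_0 = plaintext = 0xC7384C
s_1 = Round(s_0, k_0) = 0xA63959
s_2 = Round(s_1, k_1) = 0xDEFA13
s_3 = Round(s_2, k_2) = 0x1E1F9A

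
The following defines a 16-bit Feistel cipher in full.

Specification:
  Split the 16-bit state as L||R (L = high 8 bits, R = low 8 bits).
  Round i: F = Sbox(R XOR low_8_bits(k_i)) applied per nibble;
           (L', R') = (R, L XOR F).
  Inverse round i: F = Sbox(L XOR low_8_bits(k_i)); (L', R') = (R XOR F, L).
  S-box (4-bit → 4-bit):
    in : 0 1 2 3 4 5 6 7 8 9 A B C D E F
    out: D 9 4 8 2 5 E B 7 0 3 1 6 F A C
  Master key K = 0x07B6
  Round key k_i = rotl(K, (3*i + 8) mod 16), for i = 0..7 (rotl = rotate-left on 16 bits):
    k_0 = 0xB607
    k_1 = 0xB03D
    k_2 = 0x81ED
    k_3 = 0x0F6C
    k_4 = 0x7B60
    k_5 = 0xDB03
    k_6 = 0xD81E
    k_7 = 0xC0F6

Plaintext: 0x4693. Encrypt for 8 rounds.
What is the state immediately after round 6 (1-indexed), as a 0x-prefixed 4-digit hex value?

s_0 = plaintext = 0x4693
s_1 = Round(s_0, k_0) = 0x9344
s_2 = Round(s_1, k_1) = 0x4423
s_3 = Round(s_2, k_2) = 0x232E
s_4 = Round(s_3, k_3) = 0x2E07
s_5 = Round(s_4, k_4) = 0x07C5
s_6 = Round(s_5, k_5) = 0xC569
s_7 = Round(s_6, k_6) = 0x697E
s_8 = Round(s_7, k_7) = 0x7E1E

0xC569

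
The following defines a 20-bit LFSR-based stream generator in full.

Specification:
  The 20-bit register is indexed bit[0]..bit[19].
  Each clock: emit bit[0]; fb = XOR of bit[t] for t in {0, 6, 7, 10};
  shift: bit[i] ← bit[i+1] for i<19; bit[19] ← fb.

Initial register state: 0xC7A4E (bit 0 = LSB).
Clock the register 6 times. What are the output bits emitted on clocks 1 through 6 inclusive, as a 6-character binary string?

reg_0 = 0xC7A4E
clock 1: out=0, reg = 0xE3D27
clock 2: out=1, reg = 0x71E93
clock 3: out=1, reg = 0xB8F49
clock 4: out=1, reg = 0xDC7A4
clock 5: out=0, reg = 0x6E3D2
clock 6: out=0, reg = 0x371E9

011100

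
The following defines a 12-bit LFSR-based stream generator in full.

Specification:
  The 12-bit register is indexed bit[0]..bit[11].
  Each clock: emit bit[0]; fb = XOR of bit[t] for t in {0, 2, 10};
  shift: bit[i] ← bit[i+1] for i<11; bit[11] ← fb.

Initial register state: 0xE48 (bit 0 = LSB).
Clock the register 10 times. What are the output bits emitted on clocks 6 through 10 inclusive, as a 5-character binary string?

reg_0 = 0xE48
clock 1: out=0, reg = 0xF24
clock 2: out=0, reg = 0x792
clock 3: out=0, reg = 0xBC9
clock 4: out=1, reg = 0xDE4
clock 5: out=0, reg = 0x6F2
clock 6: out=0, reg = 0xB79
clock 7: out=1, reg = 0xDBC
clock 8: out=0, reg = 0x6DE
clock 9: out=0, reg = 0x36F
clock 10: out=1, reg = 0x1B7

01001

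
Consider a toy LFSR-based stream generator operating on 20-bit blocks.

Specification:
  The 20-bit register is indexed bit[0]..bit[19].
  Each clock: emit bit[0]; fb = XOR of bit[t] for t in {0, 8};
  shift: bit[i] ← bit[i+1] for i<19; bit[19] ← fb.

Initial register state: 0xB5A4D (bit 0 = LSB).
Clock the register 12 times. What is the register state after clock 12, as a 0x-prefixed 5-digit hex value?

0x117B5

reg_0 = 0xB5A4D
clock 1: out=1, reg = 0xDAD26
clock 2: out=0, reg = 0xED693
clock 3: out=1, reg = 0xF6B49
clock 4: out=1, reg = 0x7B5A4
clock 5: out=0, reg = 0xBDAD2
clock 6: out=0, reg = 0x5ED69
clock 7: out=1, reg = 0x2F6B4
clock 8: out=0, reg = 0x17B5A
clock 9: out=0, reg = 0x8BDAD
clock 10: out=1, reg = 0x45ED6
clock 11: out=0, reg = 0x22F6B
clock 12: out=1, reg = 0x117B5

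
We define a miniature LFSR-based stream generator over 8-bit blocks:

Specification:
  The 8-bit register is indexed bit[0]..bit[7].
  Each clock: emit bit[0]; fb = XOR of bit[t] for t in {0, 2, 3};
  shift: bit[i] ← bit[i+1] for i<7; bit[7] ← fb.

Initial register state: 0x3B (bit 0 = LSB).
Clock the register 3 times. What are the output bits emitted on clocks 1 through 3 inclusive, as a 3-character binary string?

reg_0 = 0x3B
clock 1: out=1, reg = 0x1D
clock 2: out=1, reg = 0x8E
clock 3: out=0, reg = 0x47

110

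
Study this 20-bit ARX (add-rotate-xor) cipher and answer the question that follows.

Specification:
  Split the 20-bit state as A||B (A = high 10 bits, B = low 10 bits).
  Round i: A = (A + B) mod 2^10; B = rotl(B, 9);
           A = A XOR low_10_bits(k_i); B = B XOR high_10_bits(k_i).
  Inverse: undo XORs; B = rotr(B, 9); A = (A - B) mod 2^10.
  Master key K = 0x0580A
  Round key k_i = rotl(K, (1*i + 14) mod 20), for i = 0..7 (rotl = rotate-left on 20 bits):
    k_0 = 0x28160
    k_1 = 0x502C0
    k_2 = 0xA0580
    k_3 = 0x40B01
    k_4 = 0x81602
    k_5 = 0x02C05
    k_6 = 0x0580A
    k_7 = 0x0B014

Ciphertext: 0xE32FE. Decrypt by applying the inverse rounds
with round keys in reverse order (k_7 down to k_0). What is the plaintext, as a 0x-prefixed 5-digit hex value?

0xA03AE

s_0 = ciphertext = 0xE32FE
s_1 = InvRound(s_0, k_7) = 0x7CDA5
s_2 = InvRound(s_1, k_6) = 0xA4F66
s_3 = InvRound(s_2, k_5) = 0xEEEDB
s_4 = InvRound(s_3, k_4) = 0xFF5BC
s_5 = InvRound(s_4, k_3) = 0xE017C
s_6 = InvRound(s_5, k_2) = 0x817FB
s_7 = InvRound(s_6, k_1) = 0xD3977
s_8 = InvRound(s_7, k_0) = 0xA03AE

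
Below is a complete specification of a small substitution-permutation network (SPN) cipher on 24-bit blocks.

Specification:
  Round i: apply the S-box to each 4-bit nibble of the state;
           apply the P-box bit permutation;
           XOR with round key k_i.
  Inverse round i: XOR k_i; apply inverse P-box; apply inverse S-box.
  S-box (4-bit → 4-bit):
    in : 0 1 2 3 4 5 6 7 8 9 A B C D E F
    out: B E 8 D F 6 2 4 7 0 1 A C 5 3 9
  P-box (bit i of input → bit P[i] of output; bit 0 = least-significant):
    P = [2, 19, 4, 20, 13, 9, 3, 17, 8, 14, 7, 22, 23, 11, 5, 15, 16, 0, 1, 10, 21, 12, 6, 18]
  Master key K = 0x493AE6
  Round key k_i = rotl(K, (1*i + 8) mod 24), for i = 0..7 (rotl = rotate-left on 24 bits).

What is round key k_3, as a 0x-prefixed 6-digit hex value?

0xD73249

K = 0x493AE6
k_0 = rotl(K, (1*0+8) mod 24) = rotl(K, 8) = 0x3AE649
k_1 = rotl(K, (1*1+8) mod 24) = rotl(K, 9) = 0x75CC92
k_2 = rotl(K, (1*2+8) mod 24) = rotl(K, 10) = 0xEB9924
k_3 = rotl(K, (1*3+8) mod 24) = rotl(K, 11) = 0xD73249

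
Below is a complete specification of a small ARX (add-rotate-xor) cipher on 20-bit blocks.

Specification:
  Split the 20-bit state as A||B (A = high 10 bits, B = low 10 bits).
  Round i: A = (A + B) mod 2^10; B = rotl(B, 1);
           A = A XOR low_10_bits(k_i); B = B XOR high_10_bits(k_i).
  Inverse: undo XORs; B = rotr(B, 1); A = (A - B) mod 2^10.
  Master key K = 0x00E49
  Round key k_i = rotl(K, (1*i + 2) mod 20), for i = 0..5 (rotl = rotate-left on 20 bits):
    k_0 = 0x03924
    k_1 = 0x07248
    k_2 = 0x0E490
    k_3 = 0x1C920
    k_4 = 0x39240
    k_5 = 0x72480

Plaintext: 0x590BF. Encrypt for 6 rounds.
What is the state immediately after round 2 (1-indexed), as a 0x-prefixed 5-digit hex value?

s_0 = plaintext = 0x590BF
s_1 = Round(s_0, k_0) = 0xC1D70
s_2 = Round(s_1, k_1) = 0x8FEFC
s_3 = Round(s_2, k_2) = 0x6ADC0
s_4 = Round(s_3, k_3) = 0x92FF2
s_5 = Round(s_4, k_4) = 0x1F701
s_6 = Round(s_5, k_5) = 0xFFBCA

0x8FEFC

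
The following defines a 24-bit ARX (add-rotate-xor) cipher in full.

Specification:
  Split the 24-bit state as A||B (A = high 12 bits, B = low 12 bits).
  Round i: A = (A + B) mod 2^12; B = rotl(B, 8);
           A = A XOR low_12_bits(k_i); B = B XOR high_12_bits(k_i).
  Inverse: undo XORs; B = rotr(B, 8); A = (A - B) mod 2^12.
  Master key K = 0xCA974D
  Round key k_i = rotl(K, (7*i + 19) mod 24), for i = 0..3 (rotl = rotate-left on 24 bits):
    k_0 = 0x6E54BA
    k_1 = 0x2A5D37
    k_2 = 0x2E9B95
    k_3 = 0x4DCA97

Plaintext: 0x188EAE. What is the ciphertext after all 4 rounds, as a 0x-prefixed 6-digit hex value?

0x6E8FAF

s_0 = plaintext = 0x188EAE
s_1 = Round(s_0, k_0) = 0x48C80F
s_2 = Round(s_1, k_1) = 0x1ACD25
s_3 = Round(s_2, k_2) = 0x54473B
s_4 = Round(s_3, k_3) = 0x6E8FAF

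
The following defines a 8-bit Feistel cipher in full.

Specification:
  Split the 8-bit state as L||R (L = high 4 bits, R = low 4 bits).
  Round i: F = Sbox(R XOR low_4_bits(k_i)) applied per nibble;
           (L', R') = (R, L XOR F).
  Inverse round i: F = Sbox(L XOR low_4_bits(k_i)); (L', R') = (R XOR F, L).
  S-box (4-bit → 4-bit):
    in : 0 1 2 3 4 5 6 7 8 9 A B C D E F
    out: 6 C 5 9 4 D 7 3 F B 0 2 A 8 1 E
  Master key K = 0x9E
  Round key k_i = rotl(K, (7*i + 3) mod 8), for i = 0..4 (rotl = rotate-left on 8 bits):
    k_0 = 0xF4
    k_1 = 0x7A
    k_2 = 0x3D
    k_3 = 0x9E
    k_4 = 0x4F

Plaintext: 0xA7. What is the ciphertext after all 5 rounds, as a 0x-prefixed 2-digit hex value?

0x01

s_0 = plaintext = 0xA7
s_1 = Round(s_0, k_0) = 0x73
s_2 = Round(s_1, k_1) = 0x3C
s_3 = Round(s_2, k_2) = 0xCF
s_4 = Round(s_3, k_3) = 0xF0
s_5 = Round(s_4, k_4) = 0x01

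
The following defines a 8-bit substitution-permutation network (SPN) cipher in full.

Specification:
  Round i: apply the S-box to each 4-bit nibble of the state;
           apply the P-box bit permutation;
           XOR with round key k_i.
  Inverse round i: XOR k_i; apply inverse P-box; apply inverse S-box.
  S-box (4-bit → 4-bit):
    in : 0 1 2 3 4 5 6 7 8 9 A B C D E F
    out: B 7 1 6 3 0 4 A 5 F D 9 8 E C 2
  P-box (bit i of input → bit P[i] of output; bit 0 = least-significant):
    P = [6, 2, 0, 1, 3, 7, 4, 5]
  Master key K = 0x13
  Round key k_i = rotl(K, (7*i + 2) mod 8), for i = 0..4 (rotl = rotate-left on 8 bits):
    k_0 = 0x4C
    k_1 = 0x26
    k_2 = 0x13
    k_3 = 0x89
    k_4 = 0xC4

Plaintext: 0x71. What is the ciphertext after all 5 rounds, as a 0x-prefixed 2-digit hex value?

s_0 = plaintext = 0x71
s_1 = Round(s_0, k_0) = 0xA9
s_2 = Round(s_1, k_1) = 0x59
s_3 = Round(s_2, k_2) = 0x54
s_4 = Round(s_3, k_3) = 0xCD
s_5 = Round(s_4, k_4) = 0xE3

0xE3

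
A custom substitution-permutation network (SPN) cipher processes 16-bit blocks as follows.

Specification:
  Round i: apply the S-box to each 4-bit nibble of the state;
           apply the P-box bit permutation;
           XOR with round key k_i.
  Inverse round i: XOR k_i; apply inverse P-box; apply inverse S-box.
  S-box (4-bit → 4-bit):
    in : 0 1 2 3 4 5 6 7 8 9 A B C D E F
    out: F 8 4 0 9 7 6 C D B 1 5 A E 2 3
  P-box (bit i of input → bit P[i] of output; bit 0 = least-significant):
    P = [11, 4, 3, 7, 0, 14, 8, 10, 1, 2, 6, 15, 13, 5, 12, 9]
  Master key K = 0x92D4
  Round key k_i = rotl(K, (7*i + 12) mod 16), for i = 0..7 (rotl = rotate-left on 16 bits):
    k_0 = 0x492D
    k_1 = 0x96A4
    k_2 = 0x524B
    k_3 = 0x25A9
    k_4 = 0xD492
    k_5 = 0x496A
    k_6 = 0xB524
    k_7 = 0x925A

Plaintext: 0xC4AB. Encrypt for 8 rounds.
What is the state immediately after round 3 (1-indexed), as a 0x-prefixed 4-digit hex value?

0x84F2

s_0 = plaintext = 0xC4AB
s_1 = Round(s_0, k_0) = 0xC306
s_2 = Round(s_1, k_1) = 0xD19D
s_3 = Round(s_2, k_2) = 0x84F2
s_4 = Round(s_3, k_3) = 0xD7A2
s_5 = Round(s_4, k_4) = 0x46FB
s_6 = Round(s_5, k_5) = 0x2327
s_7 = Round(s_6, k_6) = 0xA4AC
s_8 = Round(s_7, k_7) = 0x32C9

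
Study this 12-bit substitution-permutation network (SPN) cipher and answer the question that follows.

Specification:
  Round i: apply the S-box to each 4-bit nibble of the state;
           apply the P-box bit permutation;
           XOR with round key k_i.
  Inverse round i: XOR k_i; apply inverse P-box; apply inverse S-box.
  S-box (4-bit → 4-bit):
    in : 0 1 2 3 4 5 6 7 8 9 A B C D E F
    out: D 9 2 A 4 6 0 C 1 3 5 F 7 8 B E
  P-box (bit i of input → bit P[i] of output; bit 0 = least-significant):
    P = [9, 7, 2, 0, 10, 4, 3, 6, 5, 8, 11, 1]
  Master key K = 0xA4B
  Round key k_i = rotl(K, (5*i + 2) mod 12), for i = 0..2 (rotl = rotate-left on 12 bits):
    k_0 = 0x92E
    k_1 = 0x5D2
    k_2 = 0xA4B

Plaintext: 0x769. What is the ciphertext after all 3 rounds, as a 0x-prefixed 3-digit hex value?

s_0 = plaintext = 0x769
s_1 = Round(s_0, k_0) = 0x3AC
s_2 = Round(s_1, k_1) = 0x25C
s_3 = Round(s_2, k_2) = 0x9D7

0x9D7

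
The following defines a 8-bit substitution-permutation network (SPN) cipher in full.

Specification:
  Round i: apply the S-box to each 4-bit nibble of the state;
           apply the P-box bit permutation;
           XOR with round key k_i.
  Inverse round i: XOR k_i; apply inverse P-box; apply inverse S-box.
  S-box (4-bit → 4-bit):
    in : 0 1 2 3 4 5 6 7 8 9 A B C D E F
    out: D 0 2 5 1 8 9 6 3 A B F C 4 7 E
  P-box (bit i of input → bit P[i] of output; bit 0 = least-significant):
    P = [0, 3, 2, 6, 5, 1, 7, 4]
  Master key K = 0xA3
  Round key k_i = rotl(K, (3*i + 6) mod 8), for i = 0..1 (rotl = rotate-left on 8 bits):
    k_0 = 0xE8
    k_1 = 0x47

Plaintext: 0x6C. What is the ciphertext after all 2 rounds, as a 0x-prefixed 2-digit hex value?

0x11

s_0 = plaintext = 0x6C
s_1 = Round(s_0, k_0) = 0x9C
s_2 = Round(s_1, k_1) = 0x11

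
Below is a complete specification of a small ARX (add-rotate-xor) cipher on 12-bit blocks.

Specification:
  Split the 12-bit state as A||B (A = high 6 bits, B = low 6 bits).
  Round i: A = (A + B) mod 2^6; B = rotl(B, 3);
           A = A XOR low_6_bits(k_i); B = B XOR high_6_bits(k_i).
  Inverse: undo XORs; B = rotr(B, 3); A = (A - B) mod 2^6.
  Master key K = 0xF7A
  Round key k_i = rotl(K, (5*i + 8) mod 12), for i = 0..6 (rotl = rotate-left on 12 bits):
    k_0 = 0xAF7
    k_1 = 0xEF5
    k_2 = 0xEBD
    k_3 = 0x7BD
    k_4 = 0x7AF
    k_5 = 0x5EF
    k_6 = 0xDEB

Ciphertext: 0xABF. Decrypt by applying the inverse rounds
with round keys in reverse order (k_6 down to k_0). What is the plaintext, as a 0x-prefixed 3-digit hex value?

0x88A

s_0 = ciphertext = 0xABF
s_1 = InvRound(s_0, k_6) = 0x001
s_2 = InvRound(s_1, k_5) = 0xF72
s_3 = InvRound(s_2, k_4) = 0xB65
s_4 = InvRound(s_3, k_3) = 0xC5F
s_5 = InvRound(s_4, k_2) = 0x82C
s_6 = InvRound(s_5, k_1) = 0x6FA
s_7 = InvRound(s_6, k_0) = 0x88A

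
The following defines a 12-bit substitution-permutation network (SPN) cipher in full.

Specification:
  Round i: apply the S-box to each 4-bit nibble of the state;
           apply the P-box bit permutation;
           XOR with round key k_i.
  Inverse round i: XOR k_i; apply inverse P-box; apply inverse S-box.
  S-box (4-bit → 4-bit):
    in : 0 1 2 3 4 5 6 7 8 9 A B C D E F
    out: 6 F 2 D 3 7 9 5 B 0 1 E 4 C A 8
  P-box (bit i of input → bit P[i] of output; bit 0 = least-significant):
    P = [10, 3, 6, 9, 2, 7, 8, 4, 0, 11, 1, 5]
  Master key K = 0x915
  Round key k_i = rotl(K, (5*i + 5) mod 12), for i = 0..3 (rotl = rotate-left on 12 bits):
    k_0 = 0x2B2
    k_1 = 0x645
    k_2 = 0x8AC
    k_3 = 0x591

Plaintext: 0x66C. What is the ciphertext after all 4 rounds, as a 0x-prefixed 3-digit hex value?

0xB16

s_0 = plaintext = 0x66C
s_1 = Round(s_0, k_0) = 0x2C7
s_2 = Round(s_1, k_1) = 0xB05
s_3 = Round(s_2, k_2) = 0x546
s_4 = Round(s_3, k_3) = 0xB16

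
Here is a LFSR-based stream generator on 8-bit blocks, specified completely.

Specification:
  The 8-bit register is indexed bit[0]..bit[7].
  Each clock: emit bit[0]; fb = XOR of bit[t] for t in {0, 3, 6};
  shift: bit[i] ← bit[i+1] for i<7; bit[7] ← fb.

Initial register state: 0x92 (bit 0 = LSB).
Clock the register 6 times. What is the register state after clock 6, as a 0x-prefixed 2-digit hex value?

0xAA

reg_0 = 0x92
clock 1: out=0, reg = 0x49
clock 2: out=1, reg = 0xA4
clock 3: out=0, reg = 0x52
clock 4: out=0, reg = 0xA9
clock 5: out=1, reg = 0x54
clock 6: out=0, reg = 0xAA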